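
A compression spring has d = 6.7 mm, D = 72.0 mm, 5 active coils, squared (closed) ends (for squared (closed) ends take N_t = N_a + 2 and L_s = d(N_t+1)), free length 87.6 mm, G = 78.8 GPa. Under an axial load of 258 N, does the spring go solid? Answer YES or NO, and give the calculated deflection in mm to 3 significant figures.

k = Gd⁴/(8D³N_a) = (78.8×10³)(6.7⁴)/(8·72.0³·5) = 10.636 N/mm
N_t = 7; L_s = 6.7·8 = 53.6 mm; δ_solid = L₀ − L_s = 87.6 − 53.6 = 34 mm
δ = F/k = 258/10.636 = 24.258 mm
δ < δ_solid → spring does not go solid

NO, δ = 24.3 mm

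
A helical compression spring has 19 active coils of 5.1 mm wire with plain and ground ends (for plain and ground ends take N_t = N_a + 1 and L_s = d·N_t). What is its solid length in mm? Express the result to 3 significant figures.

102 mm

plain and ground ends: N_t = N_a + 1 = 19 + 1 = 20
L_s = d·N_t = 5.1 × 20 = 102 mm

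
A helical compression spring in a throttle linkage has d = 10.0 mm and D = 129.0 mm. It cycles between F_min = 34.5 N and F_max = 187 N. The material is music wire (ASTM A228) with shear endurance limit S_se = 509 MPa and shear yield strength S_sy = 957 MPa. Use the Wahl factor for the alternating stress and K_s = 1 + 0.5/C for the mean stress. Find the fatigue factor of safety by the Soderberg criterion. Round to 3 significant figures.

C = D/d = 129.0/10.0 = 12.9000; K_W = (4C−1)/(4C−4)+0.615/C = 1.1107; K_s = 1+0.5/C = 1.0388
F_a = (F_max−F_min)/2 = 76.25 N; F_m = (F_max+F_min)/2 = 110.75 N
τ_a = K_W·8F_aD/(πd³) = 1.1107 × 25.048 = 27.821 MPa
τ_m = K_s·8F_mD/(πd³) = 1.0388 × 36.381 = 37.791 MPa
Soderberg: 1/n_f = τ_a/S_se + τ_m/S_sy = 27.821/509 + 37.791/957 = 0.05466 + 0.03949 = 0.094146
n_f = 1/0.094146 = 10.62

10.6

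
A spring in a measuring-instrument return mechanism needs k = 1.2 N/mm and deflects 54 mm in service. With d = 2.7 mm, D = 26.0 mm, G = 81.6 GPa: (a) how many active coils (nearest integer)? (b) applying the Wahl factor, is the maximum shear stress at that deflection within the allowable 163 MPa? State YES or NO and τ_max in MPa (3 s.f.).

(a) 26 coils; (b) NO, τ_max = 248 MPa

N_a = Gd⁴/(8D³k) = (81.6×10³)(2.7⁴)/(8·26.0³·1.2) = 25.7 → N_a = 26
Actual rate k = Gd⁴/(8D³·26) = 1.1862 N/mm
Working load F = kδ = 1.1862·54 = 64.055 N
C = 26.0/2.7 = 9.6296; K_W = (4C−1)/(4C−4)+0.615/C = 1.1508
τ_max = K_W·8FD/(πd³) = 1.1508·215.47 = 247.95 MPa
τ_max > 163 MPa → exceeds allowable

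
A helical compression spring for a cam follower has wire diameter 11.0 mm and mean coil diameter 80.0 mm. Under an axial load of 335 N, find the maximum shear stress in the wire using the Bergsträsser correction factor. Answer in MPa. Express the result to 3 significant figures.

61.1 MPa

Spring index C = D/d = 80.0/11.0 = 7.2727
K_B = (4C+2)/(4C−3) = 31.091/26.091 = 1.1916
τ₀ = 8FD/(πd³) = 8·335·80.0/(π·11.0³) = 214400/4181.5 = 51.274 MPa
τ_max = K·τ₀ = 1.1916 × 51.274 = 61.1 MPa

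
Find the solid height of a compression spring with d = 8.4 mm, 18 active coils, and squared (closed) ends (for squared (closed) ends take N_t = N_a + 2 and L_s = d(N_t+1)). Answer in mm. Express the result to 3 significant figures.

176 mm

squared (closed) ends: N_t = N_a + 2 = 18 + 2 = 20
L_s = d·(N_t+1) = 8.4 × 21 = 176.4 mm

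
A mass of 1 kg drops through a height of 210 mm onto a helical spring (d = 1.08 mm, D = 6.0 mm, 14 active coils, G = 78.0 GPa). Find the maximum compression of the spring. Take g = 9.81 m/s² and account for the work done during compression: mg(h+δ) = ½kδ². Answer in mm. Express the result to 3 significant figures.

k = Gd⁴/(8D³N_a) = (78.0×10³)(1.08⁴)/(8·6.0³·14) = 4.3865 N/mm
W = mg = 1 × 9.81 = 9.81 N
½kδ² − Wδ − Wh = 0 → δ = (W + √(W² + 2kWh))/k
δ = (9.81 + √(96.236 + 18073.2))/4.3865 = (9.81 + 134.79)/4.3865 = 32.966 mm

33.0 mm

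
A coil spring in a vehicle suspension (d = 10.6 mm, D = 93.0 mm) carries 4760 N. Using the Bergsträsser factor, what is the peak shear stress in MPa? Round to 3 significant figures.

Spring index C = D/d = 93.0/10.6 = 8.7736
K_B = (4C+2)/(4C−3) = 37.094/32.094 = 1.1558
τ₀ = 8FD/(πd³) = 8·4760·93.0/(π·10.6³) = 3.54144e+06/3741.7 = 946.48 MPa
τ_max = K·τ₀ = 1.1558 × 946.48 = 1093.9 MPa

1090 MPa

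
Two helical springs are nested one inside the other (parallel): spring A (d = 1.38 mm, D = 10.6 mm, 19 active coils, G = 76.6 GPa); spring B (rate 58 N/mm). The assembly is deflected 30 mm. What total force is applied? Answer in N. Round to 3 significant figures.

1790 N

k_A = Gd⁴/(8D³N_a) = (76.6×10³)(1.38⁴)/(8·10.6³·19) = 1.5346 N/mm
Parallel: k_eq = 1.5346 + 58 = 59.535 N/mm
F = k_eq·δ = 59.535·30 = 1786 N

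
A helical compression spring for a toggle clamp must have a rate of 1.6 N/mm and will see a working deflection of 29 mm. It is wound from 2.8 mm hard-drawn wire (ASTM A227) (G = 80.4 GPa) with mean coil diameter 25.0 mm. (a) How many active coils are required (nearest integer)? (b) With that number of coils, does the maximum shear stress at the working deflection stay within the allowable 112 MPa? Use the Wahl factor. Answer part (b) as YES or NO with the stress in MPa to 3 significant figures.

N_a = Gd⁴/(8D³k) = (80.4×10³)(2.8⁴)/(8·25.0³·1.6) = 24.71 → N_a = 25
Actual rate k = Gd⁴/(8D³·25) = 1.5814 N/mm
Working load F = kδ = 1.5814·29 = 45.86 N
C = 25.0/2.8 = 8.9286; K_W = (4C−1)/(4C−4)+0.615/C = 1.1635
τ_max = K_W·8FD/(πd³) = 1.1635·133 = 154.74 MPa
τ_max > 112 MPa → exceeds allowable

(a) 25 coils; (b) NO, τ_max = 155 MPa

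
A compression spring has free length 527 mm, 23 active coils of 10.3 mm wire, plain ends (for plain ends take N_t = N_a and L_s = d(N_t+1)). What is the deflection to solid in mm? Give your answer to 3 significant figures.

N_t = 23; L_s = 10.3·24 = 247.2 mm
δ_solid = L₀ − L_s = 527 − 247.2 = 279.8 mm

280 mm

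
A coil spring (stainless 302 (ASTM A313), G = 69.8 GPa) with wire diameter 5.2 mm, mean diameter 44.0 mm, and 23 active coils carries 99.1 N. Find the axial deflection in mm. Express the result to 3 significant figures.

30.4 mm

k = Gd⁴/(8D³N_a) = (69.8×10³)(5.2⁴)/(8·44.0³·23) = 3.2561 N/mm
δ = F/k = 99.1 / 3.2561 = 30.436 mm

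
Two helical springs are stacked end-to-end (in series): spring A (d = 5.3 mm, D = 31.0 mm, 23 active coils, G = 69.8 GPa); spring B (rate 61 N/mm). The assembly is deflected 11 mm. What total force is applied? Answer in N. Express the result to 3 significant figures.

k_A = Gd⁴/(8D³N_a) = (69.8×10³)(5.3⁴)/(8·31.0³·23) = 10.047 N/mm
Series: 1/k_eq = 1/10.047 + 1/61 = 0.11592; k_eq = 8.6266 N/mm
F = k_eq·δ = 8.6266·11 = 94.892 N

94.9 N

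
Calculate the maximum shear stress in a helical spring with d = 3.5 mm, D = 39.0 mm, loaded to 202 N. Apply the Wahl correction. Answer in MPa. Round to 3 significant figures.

528 MPa

Spring index C = D/d = 39.0/3.5 = 11.1429
K_W = (4C−1)/(4C−4) + 0.615/C = 43.571/40.571 + 0.0552 = 1.1291
τ₀ = 8FD/(πd³) = 8·202·39.0/(π·3.5³) = 63024/134.7 = 467.9 MPa
τ_max = K·τ₀ = 1.1291 × 467.9 = 528.32 MPa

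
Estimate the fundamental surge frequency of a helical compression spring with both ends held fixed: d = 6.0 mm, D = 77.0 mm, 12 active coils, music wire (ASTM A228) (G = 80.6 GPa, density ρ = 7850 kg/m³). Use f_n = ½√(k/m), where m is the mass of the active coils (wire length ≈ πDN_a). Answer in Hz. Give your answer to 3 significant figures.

30.4 Hz

k = Gd⁴/(8D³N_a) = (80.6×10³)(6.0⁴)/(8·77.0³·12) = 2.3834 N/mm = 2383.4 N/m
Wire length L = πDN_a = π·77.0·12 = 2902.8 mm
m = ρ·(πd²/4)·L = 7850 × 28.274×10⁻⁶ m² × 2.9028 m = 0.64429 kg
f_n = ½√(k/m) = 0.5·√(2383.4/0.64429) = 0.5·√(3699.2) = 30.411 Hz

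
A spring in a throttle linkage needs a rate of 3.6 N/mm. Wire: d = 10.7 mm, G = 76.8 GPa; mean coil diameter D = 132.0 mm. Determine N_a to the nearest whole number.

15

N_a = Gd⁴/(8D³k) = (76.8×10³ × 10.7⁴)/(8 × 132.0³ × 3.6)
    = 1.00669e+09 / 6.62391e+07 = 15.2 → 15 coils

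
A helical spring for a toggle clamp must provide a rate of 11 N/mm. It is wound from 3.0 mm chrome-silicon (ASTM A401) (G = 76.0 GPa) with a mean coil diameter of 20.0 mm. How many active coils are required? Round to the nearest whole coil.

9

N_a = Gd⁴/(8D³k) = (76.0×10³ × 3.0⁴)/(8 × 20.0³ × 11)
    = 6.156e+06 / 704000 = 8.744 → 9 coils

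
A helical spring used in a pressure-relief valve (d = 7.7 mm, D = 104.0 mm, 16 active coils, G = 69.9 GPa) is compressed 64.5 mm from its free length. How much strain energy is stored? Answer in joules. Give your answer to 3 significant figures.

3.55 J

k = Gd⁴/(8D³N_a) = (69.9×10³)(7.7⁴)/(8·104.0³·16) = 1.7066 N/mm
U = ½kδ² = 0.5 × 1.7066 × 64.5² = 3549.9 N·mm = 3.5499 J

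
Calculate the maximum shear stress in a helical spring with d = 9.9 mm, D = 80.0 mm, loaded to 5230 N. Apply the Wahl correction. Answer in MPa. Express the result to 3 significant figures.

1300 MPa

Spring index C = D/d = 80.0/9.9 = 8.0808
K_W = (4C−1)/(4C−4) + 0.615/C = 31.323/28.323 + 0.0761 = 1.1820
τ₀ = 8FD/(πd³) = 8·5230·80.0/(π·9.9³) = 3.3472e+06/3048.3 = 1098.1 MPa
τ_max = K·τ₀ = 1.1820 × 1098.1 = 1297.9 MPa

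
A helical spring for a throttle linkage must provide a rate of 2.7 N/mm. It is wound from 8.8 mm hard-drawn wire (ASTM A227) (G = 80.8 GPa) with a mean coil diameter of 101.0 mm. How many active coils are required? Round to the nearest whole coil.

22

N_a = Gd⁴/(8D³k) = (80.8×10³ × 8.8⁴)/(8 × 101.0³ × 2.7)
    = 4.84554e+08 / 2.22545e+07 = 21.77 → 22 coils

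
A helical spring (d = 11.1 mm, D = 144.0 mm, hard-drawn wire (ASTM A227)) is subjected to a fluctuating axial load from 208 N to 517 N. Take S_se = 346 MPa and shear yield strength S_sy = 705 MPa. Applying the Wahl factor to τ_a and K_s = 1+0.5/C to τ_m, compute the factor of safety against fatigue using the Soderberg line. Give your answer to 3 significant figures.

C = D/d = 144.0/11.1 = 12.9730; K_W = (4C−1)/(4C−4)+0.615/C = 1.1100; K_s = 1+0.5/C = 1.0385
F_a = (F_max−F_min)/2 = 154.5 N; F_m = (F_max+F_min)/2 = 362.5 N
τ_a = K_W·8F_aD/(πd³) = 1.1100 × 41.425 = 45.984 MPa
τ_m = K_s·8F_mD/(πd³) = 1.0385 × 97.194 = 100.94 MPa
Soderberg: 1/n_f = τ_a/S_se + τ_m/S_sy = 45.984/346 + 100.94/705 = 0.13290 + 0.14318 = 0.27608
n_f = 1/0.27608 = 3.622

3.62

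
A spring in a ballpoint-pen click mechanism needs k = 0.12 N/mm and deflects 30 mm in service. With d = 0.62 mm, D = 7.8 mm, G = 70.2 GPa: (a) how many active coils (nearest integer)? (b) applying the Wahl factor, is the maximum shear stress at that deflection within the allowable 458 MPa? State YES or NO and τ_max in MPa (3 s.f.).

N_a = Gd⁴/(8D³k) = (70.2×10³)(0.62⁴)/(8·7.8³·0.12) = 22.77 → N_a = 23
Actual rate k = Gd⁴/(8D³·23) = 0.1188 N/mm
Working load F = kδ = 0.1188·30 = 3.5639 N
C = 7.8/0.62 = 12.5806; K_W = (4C−1)/(4C−4)+0.615/C = 1.1136
τ_max = K_W·8FD/(πd³) = 1.1136·297.02 = 330.77 MPa
τ_max ≤ 458 MPa → acceptable

(a) 23 coils; (b) YES, τ_max = 331 MPa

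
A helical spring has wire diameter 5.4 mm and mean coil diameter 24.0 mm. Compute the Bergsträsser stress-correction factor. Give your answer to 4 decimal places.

C = D/d = 24.0/5.4 = 4.4444
K_B = (4C+2)/(4C−3) = 19.778/14.778 = 1.3383

1.3383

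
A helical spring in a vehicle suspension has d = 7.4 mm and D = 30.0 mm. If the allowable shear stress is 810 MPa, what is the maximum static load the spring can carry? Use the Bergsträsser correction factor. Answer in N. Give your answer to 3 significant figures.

3120 N

C = D/d = 30.0/7.4 = 4.0541
K_B = (4C+2)/(4C−3) = 18.216/13.216 = 1.3783
τ_max = K·8FD/(πd³) → F_max = τ_allow·πd³/(8DK)
F_max = 810·π·7.4³/(8·30.0·1.3783) = 1.0312e+06/330.8 = 3117.2 N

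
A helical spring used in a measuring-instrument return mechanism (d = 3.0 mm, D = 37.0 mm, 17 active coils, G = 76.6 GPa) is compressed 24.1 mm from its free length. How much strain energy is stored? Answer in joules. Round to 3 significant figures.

0.262 J

k = Gd⁴/(8D³N_a) = (76.6×10³)(3.0⁴)/(8·37.0³·17) = 0.90068 N/mm
U = ½kδ² = 0.5 × 0.90068 × 24.1² = 261.56 N·mm = 0.26156 J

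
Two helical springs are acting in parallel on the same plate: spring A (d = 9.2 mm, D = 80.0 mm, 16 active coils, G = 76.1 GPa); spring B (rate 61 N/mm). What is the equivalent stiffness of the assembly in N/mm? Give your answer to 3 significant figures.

k_A = Gd⁴/(8D³N_a) = (76.1×10³)(9.2⁴)/(8·80.0³·16) = 8.3187 N/mm
Parallel: k_eq = 8.3187 + 61 = 69.319 N/mm

69.3 N/mm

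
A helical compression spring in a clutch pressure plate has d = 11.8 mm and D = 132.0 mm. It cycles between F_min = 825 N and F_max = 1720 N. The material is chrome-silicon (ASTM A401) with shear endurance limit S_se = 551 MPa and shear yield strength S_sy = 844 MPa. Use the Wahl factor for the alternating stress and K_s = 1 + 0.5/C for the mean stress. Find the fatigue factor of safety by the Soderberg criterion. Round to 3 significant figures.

1.96

C = D/d = 132.0/11.8 = 11.1864; K_W = (4C−1)/(4C−4)+0.615/C = 1.1286; K_s = 1+0.5/C = 1.0447
F_a = (F_max−F_min)/2 = 447.5 N; F_m = (F_max+F_min)/2 = 1272.5 N
τ_a = K_W·8F_aD/(πd³) = 1.1286 × 91.551 = 103.32 MPa
τ_m = K_s·8F_mD/(πd³) = 1.0447 × 260.33 = 271.97 MPa
Soderberg: 1/n_f = τ_a/S_se + τ_m/S_sy = 103.32/551 + 271.97/844 = 0.18752 + 0.32224 = 0.50976
n_f = 1/0.50976 = 1.962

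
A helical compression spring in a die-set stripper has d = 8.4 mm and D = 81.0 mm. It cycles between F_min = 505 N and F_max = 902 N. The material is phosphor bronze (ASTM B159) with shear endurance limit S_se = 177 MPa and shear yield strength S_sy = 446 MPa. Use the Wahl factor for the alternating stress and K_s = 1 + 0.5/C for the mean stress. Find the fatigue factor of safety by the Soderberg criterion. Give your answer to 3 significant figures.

C = D/d = 81.0/8.4 = 9.6429; K_W = (4C−1)/(4C−4)+0.615/C = 1.1506; K_s = 1+0.5/C = 1.0519
F_a = (F_max−F_min)/2 = 198.5 N; F_m = (F_max+F_min)/2 = 703.5 N
τ_a = K_W·8F_aD/(πd³) = 1.1506 × 69.079 = 79.479 MPa
τ_m = K_s·8F_mD/(πd³) = 1.0519 × 244.82 = 257.52 MPa
Soderberg: 1/n_f = τ_a/S_se + τ_m/S_sy = 79.479/177 + 257.52/446 = 0.44904 + 0.57739 = 1.0264
n_f = 1/1.0264 = 0.9743

0.974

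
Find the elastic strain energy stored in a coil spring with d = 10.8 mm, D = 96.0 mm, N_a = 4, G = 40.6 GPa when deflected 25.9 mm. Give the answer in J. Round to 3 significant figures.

k = Gd⁴/(8D³N_a) = (40.6×10³)(10.8⁴)/(8·96.0³·4) = 19.51 N/mm
U = ½kδ² = 0.5 × 19.51 × 25.9² = 6543.8 N·mm = 6.5438 J

6.54 J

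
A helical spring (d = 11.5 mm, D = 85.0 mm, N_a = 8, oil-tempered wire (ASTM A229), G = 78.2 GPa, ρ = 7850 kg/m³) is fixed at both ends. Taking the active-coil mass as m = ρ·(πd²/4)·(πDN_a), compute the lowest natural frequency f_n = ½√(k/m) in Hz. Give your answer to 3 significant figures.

k = Gd⁴/(8D³N_a) = (78.2×10³)(11.5⁴)/(8·85.0³·8) = 34.799 N/mm = 34799 N/m
Wire length L = πDN_a = π·85.0·8 = 2136.3 mm
m = ρ·(πd²/4)·L = 7850 × 103.87×10⁻⁶ m² × 2.1363 m = 1.7419 kg
f_n = ½√(k/m) = 0.5·√(34799/1.7419) = 0.5·√(19978) = 70.671 Hz

70.7 Hz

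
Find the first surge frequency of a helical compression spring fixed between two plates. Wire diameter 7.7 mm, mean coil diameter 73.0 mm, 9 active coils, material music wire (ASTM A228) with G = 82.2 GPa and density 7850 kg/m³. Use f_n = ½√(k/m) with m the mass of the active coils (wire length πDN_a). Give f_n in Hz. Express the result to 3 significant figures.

k = Gd⁴/(8D³N_a) = (82.2×10³)(7.7⁴)/(8·73.0³·9) = 10.317 N/mm = 10317 N/m
Wire length L = πDN_a = π·73.0·9 = 2064 mm
m = ρ·(πd²/4)·L = 7850 × 46.566×10⁻⁶ m² × 2.064 m = 0.75449 kg
f_n = ½√(k/m) = 0.5·√(10317/0.75449) = 0.5·√(13673) = 58.467 Hz

58.5 Hz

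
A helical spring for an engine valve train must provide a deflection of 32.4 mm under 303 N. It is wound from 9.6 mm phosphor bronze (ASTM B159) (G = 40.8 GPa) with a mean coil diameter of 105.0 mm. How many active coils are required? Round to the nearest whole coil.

4

Required rate k = F/δ = 303/32.4 = 9.3519 N/mm
N_a = Gd⁴/(8D³k) = (40.8×10³ × 9.6⁴)/(8 × 105.0³ × 9.3519)
    = 3.46533e+08 / 8.66075e+07 = 4.001 → 4 coils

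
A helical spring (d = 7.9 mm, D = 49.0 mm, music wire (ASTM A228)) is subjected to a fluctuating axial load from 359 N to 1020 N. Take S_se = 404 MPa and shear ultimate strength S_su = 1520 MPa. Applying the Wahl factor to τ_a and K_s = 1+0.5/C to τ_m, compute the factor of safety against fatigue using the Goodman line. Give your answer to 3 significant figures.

C = D/d = 49.0/7.9 = 6.2025; K_W = (4C−1)/(4C−4)+0.615/C = 1.2433; K_s = 1+0.5/C = 1.0806
F_a = (F_max−F_min)/2 = 330.5 N; F_m = (F_max+F_min)/2 = 689.5 N
τ_a = K_W·8F_aD/(πd³) = 1.2433 × 83.642 = 103.99 MPa
τ_m = K_s·8F_mD/(πd³) = 1.0806 × 174.5 = 188.56 MPa
Goodman: 1/n_f = τ_a/S_se + τ_m/S_su = 103.99/404 + 188.56/1520 = 0.25741 + 0.12406 = 0.38147
n_f = 1/0.38147 = 2.621

2.62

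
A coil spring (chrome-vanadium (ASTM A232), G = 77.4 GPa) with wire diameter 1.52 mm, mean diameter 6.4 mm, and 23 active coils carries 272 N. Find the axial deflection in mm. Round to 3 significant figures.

31.8 mm

k = Gd⁴/(8D³N_a) = (77.4×10³)(1.52⁴)/(8·6.4³·23) = 8.5656 N/mm
δ = F/k = 272 / 8.5656 = 31.755 mm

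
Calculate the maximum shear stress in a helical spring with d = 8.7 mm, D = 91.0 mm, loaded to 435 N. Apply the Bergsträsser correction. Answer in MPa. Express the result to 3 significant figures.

173 MPa

Spring index C = D/d = 91.0/8.7 = 10.4598
K_B = (4C+2)/(4C−3) = 43.839/38.839 = 1.1287
τ₀ = 8FD/(πd³) = 8·435·91.0/(π·8.7³) = 316680/2068.7 = 153.08 MPa
τ_max = K·τ₀ = 1.1287 × 153.08 = 172.78 MPa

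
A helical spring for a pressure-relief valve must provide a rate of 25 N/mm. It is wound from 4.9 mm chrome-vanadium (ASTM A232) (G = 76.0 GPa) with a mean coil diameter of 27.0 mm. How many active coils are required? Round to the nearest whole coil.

N_a = Gd⁴/(8D³k) = (76.0×10³ × 4.9⁴)/(8 × 27.0³ × 25)
    = 4.38125e+07 / 3.9366e+06 = 11.13 → 11 coils

11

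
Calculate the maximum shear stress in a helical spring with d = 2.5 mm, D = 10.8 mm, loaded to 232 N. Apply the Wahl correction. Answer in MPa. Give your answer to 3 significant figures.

559 MPa

Spring index C = D/d = 10.8/2.5 = 4.3200
K_W = (4C−1)/(4C−4) + 0.615/C = 16.280/13.280 + 0.1424 = 1.3683
τ₀ = 8FD/(πd³) = 8·232·10.8/(π·2.5³) = 20044.8/49.087 = 408.35 MPa
τ_max = K·τ₀ = 1.3683 × 408.35 = 558.73 MPa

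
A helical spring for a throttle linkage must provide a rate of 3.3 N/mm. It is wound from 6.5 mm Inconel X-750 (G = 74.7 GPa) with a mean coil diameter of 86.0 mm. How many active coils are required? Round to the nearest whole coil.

N_a = Gd⁴/(8D³k) = (74.7×10³ × 6.5⁴)/(8 × 86.0³ × 3.3)
    = 1.33344e+08 / 1.67919e+07 = 7.941 → 8 coils

8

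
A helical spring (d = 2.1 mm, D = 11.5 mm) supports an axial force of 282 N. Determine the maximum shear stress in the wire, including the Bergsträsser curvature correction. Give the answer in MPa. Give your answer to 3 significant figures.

Spring index C = D/d = 11.5/2.1 = 5.4762
K_B = (4C+2)/(4C−3) = 23.905/18.905 = 1.2645
τ₀ = 8FD/(πd³) = 8·282·11.5/(π·2.1³) = 25944/29.094 = 891.72 MPa
τ_max = K·τ₀ = 1.2645 × 891.72 = 1127.6 MPa

1130 MPa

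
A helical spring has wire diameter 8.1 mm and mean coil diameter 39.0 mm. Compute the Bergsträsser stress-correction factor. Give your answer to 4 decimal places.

C = D/d = 39.0/8.1 = 4.8148
K_B = (4C+2)/(4C−3) = 21.259/16.259 = 1.3075

1.3075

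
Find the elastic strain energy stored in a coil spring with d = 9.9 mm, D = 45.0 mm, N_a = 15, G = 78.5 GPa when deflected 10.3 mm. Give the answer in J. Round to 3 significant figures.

k = Gd⁴/(8D³N_a) = (78.5×10³)(9.9⁴)/(8·45.0³·15) = 68.959 N/mm
U = ½kδ² = 0.5 × 68.959 × 10.3² = 3657.9 N·mm = 3.6579 J

3.66 J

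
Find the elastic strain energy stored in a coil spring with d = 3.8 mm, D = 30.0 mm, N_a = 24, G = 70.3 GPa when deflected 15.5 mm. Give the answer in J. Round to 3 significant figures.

k = Gd⁴/(8D³N_a) = (70.3×10³)(3.8⁴)/(8·30.0³·24) = 2.8276 N/mm
U = ½kδ² = 0.5 × 2.8276 × 15.5² = 339.67 N·mm = 0.33967 J

0.340 J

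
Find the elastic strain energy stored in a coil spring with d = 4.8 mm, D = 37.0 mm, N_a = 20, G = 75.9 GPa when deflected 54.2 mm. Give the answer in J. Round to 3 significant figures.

7.30 J

k = Gd⁴/(8D³N_a) = (75.9×10³)(4.8⁴)/(8·37.0³·20) = 4.9714 N/mm
U = ½kδ² = 0.5 × 4.9714 × 54.2² = 7302.1 N·mm = 7.3021 J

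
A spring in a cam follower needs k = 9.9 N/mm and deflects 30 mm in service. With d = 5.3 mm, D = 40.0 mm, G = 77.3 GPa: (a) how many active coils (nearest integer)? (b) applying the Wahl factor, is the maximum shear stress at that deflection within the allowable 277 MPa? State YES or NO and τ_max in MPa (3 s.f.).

N_a = Gd⁴/(8D³k) = (77.3×10³)(5.3⁴)/(8·40.0³·9.9) = 12.03 → N_a = 12
Actual rate k = Gd⁴/(8D³·12) = 9.9273 N/mm
Working load F = kδ = 9.9273·30 = 297.82 N
C = 40.0/5.3 = 7.5472; K_W = (4C−1)/(4C−4)+0.615/C = 1.1960
τ_max = K_W·8FD/(πd³) = 1.1960·203.76 = 243.71 MPa
τ_max ≤ 277 MPa → acceptable

(a) 12 coils; (b) YES, τ_max = 244 MPa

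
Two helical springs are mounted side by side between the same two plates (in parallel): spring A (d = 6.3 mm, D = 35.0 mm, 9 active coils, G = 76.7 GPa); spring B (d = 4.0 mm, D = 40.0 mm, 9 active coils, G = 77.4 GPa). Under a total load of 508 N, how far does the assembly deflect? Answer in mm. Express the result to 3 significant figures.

k_A = Gd⁴/(8D³N_a) = (76.7×10³)(6.3⁴)/(8·35.0³·9) = 39.14 N/mm
k_B = Gd⁴/(8D³N_a) = (77.4×10³)(4.0⁴)/(8·40.0³·9) = 4.3 N/mm
Parallel: k_eq = 39.14 + 4.3 = 43.44 N/mm
δ = F/k_eq = 508/43.44 = 11.694 mm

11.7 mm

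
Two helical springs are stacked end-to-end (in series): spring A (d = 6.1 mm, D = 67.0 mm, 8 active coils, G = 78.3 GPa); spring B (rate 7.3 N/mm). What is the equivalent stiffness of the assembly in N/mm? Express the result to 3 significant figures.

k_A = Gd⁴/(8D³N_a) = (78.3×10³)(6.1⁴)/(8·67.0³·8) = 5.6322 N/mm
Series: 1/k_eq = 1/5.6322 + 1/7.3 = 0.31454; k_eq = 3.1793 N/mm

3.18 N/mm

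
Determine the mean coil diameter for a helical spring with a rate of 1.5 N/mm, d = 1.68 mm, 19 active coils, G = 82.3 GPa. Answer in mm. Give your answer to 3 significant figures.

14.2 mm

D = (Gd⁴/(8N_a·k))^(1/3) = (82.3×10³·1.68⁴/(8·19·1.5))^(1/3)
  = (2875.43)^(1/3) = 14.2200 mm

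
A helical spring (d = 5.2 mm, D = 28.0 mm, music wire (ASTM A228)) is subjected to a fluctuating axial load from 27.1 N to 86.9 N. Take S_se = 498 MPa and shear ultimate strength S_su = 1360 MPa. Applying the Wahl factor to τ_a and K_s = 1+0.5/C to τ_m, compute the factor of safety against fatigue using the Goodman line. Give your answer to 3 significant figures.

C = D/d = 28.0/5.2 = 5.3846; K_W = (4C−1)/(4C−4)+0.615/C = 1.2853; K_s = 1+0.5/C = 1.0929
F_a = (F_max−F_min)/2 = 29.9 N; F_m = (F_max+F_min)/2 = 57 N
τ_a = K_W·8F_aD/(πd³) = 1.2853 × 15.162 = 19.487 MPa
τ_m = K_s·8F_mD/(πd³) = 1.0929 × 28.904 = 31.588 MPa
Goodman: 1/n_f = τ_a/S_se + τ_m/S_su = 19.487/498 + 31.588/1360 = 0.03913 + 0.02323 = 0.062358
n_f = 1/0.062358 = 16.04

16.0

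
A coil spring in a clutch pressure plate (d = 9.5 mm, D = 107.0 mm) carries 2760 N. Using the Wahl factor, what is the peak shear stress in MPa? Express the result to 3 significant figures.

Spring index C = D/d = 107.0/9.5 = 11.2632
K_W = (4C−1)/(4C−4) + 0.615/C = 44.053/41.053 + 0.0546 = 1.1277
τ₀ = 8FD/(πd³) = 8·2760·107.0/(π·9.5³) = 2.36256e+06/2693.5 = 877.13 MPa
τ_max = K·τ₀ = 1.1277 × 877.13 = 989.12 MPa

989 MPa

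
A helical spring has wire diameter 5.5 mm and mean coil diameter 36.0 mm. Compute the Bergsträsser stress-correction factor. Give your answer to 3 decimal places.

1.216

C = D/d = 36.0/5.5 = 6.5455
K_B = (4C+2)/(4C−3) = 28.182/23.182 = 1.2157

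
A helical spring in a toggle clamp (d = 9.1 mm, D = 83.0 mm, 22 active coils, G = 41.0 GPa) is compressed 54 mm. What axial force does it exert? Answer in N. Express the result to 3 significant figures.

k = Gd⁴/(8D³N_a) = (41.0×10³)(9.1⁴)/(8·83.0³·22) = 2.7938 N/mm
F = k·δ = 2.7938 × 54 = 150.87 N

151 N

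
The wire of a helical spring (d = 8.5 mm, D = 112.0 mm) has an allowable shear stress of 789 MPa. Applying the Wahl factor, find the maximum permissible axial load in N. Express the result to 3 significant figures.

C = D/d = 112.0/8.5 = 13.1765
K_W = (4C−1)/(4C−4) + 0.615/C = 51.706/48.706 + 0.0467 = 1.1083
τ_max = K·8FD/(πd³) → F_max = τ_allow·πd³/(8DK)
F_max = 789·π·8.5³/(8·112.0·1.1083) = 1.5222e+06/993.01 = 1533 N

1530 N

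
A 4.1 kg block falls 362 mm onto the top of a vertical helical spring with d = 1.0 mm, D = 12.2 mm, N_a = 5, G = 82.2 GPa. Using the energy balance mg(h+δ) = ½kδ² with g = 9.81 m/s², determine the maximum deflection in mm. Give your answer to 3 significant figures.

k = Gd⁴/(8D³N_a) = (82.2×10³)(1.0⁴)/(8·12.2³·5) = 1.1317 N/mm
W = mg = 4.1 × 9.81 = 40.221 N
½kδ² − Wδ − Wh = 0 → δ = (W + √(W² + 2kWh))/k
δ = (40.221 + √(1617.7 + 32955.2))/1.1317 = (40.221 + 185.94)/1.1317 = 199.84 mm

200 mm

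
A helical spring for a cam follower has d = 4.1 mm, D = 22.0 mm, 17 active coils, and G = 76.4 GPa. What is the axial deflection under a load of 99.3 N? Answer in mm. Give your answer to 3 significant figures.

6.66 mm

k = Gd⁴/(8D³N_a) = (76.4×10³)(4.1⁴)/(8·22.0³·17) = 14.908 N/mm
δ = F/k = 99.3 / 14.908 = 6.6608 mm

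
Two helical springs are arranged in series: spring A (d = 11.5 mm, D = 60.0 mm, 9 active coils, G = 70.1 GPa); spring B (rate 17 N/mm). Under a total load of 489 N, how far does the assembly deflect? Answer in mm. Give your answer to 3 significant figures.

k_A = Gd⁴/(8D³N_a) = (70.1×10³)(11.5⁴)/(8·60.0³·9) = 78.836 N/mm
Series: 1/k_eq = 1/78.836 + 1/17 = 0.071508; k_eq = 13.984 N/mm
δ = F/k_eq = 489/13.984 = 34.967 mm

35.0 mm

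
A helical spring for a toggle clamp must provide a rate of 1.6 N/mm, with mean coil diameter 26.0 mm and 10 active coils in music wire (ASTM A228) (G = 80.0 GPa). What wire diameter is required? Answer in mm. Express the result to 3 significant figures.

d = (8D³N_a·k / G)^(1/4) = (8·26.0³·10·1.6 / (80.0×10³))^0.25
  = (28.122)^0.25 = 2.3028 mm

2.30 mm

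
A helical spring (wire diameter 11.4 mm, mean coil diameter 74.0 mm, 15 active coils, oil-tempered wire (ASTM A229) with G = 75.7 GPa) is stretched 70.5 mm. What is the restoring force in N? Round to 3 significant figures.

k = Gd⁴/(8D³N_a) = (75.7×10³)(11.4⁴)/(8·74.0³·15) = 26.293 N/mm
F = k·δ = 26.293 × 70.5 = 1853.7 N

1850 N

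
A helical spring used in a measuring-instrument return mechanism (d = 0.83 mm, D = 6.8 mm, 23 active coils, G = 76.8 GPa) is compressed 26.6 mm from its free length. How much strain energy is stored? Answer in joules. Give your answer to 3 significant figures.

k = Gd⁴/(8D³N_a) = (76.8×10³)(0.83⁴)/(8·6.8³·23) = 0.62998 N/mm
U = ½kδ² = 0.5 × 0.62998 × 26.6² = 222.88 N·mm = 0.22288 J

0.223 J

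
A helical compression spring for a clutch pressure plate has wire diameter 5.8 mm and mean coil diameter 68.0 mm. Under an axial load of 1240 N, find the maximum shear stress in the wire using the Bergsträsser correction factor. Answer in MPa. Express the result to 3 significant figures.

1230 MPa

Spring index C = D/d = 68.0/5.8 = 11.7241
K_B = (4C+2)/(4C−3) = 48.897/43.897 = 1.1139
τ₀ = 8FD/(πd³) = 8·1240·68.0/(π·5.8³) = 674560/612.96 = 1100.5 MPa
τ_max = K·τ₀ = 1.1139 × 1100.5 = 1225.8 MPa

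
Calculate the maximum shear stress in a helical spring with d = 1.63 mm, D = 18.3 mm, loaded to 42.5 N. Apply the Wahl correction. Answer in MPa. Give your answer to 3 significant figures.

Spring index C = D/d = 18.3/1.63 = 11.2270
K_W = (4C−1)/(4C−4) + 0.615/C = 43.908/40.908 + 0.0548 = 1.1281
τ₀ = 8FD/(πd³) = 8·42.5·18.3/(π·1.63³) = 6222/13.605 = 457.32 MPa
τ_max = K·τ₀ = 1.1281 × 457.32 = 515.91 MPa

516 MPa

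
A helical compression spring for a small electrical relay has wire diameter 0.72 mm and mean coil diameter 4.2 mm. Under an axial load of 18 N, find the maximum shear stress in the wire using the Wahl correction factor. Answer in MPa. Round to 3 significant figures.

650 MPa

Spring index C = D/d = 4.2/0.72 = 5.8333
K_W = (4C−1)/(4C−4) + 0.615/C = 22.333/19.333 + 0.1054 = 1.2606
τ₀ = 8FD/(πd³) = 8·18·4.2/(π·0.72³) = 604.8/1.1726 = 515.78 MPa
τ_max = K·τ₀ = 1.2606 × 515.78 = 650.19 MPa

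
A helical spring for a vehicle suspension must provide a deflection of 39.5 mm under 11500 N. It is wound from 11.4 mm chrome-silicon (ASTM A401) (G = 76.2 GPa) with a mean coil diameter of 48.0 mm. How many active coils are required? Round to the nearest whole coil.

5

Required rate k = F/δ = 11500/39.5 = 291.14 N/mm
N_a = Gd⁴/(8D³k) = (76.2×10³ × 11.4⁴)/(8 × 48.0³ × 291.14)
    = 1.28699e+09 / 2.57581e+08 = 4.996 → 5 coils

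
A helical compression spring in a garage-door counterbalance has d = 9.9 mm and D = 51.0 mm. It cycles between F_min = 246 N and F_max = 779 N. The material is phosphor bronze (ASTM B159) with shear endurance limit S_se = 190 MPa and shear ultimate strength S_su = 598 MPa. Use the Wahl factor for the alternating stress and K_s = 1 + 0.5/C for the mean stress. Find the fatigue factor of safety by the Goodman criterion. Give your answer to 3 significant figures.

2.70

C = D/d = 51.0/9.9 = 5.1515; K_W = (4C−1)/(4C−4)+0.615/C = 1.3000; K_s = 1+0.5/C = 1.0971
F_a = (F_max−F_min)/2 = 266.5 N; F_m = (F_max+F_min)/2 = 512.5 N
τ_a = K_W·8F_aD/(πd³) = 1.3000 × 35.67 = 46.372 MPa
τ_m = K_s·8F_mD/(πd³) = 1.0971 × 68.596 = 75.254 MPa
Goodman: 1/n_f = τ_a/S_se + τ_m/S_su = 46.372/190 + 75.254/598 = 0.24406 + 0.12584 = 0.36991
n_f = 1/0.36991 = 2.703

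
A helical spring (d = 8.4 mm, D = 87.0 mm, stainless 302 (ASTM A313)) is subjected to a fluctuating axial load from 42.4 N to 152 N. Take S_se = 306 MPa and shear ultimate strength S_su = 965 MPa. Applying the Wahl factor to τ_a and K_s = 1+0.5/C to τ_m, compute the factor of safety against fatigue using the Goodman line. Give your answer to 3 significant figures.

8.64

C = D/d = 87.0/8.4 = 10.3571; K_W = (4C−1)/(4C−4)+0.615/C = 1.1395; K_s = 1+0.5/C = 1.0483
F_a = (F_max−F_min)/2 = 54.8 N; F_m = (F_max+F_min)/2 = 97.2 N
τ_a = K_W·8F_aD/(πd³) = 1.1395 × 20.483 = 23.341 MPa
τ_m = K_s·8F_mD/(πd³) = 1.0483 × 36.332 = 38.086 MPa
Goodman: 1/n_f = τ_a/S_se + τ_m/S_su = 23.341/306 + 38.086/965 = 0.07628 + 0.03947 = 0.11575
n_f = 1/0.11575 = 8.64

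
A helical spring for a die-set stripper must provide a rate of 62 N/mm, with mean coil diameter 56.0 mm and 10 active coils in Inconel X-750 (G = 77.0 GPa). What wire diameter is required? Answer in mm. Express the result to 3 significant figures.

10.3 mm

d = (8D³N_a·k / G)^(1/4) = (8·56.0³·10·62 / (77.0×10³))^0.25
  = (11312)^0.25 = 10.3131 mm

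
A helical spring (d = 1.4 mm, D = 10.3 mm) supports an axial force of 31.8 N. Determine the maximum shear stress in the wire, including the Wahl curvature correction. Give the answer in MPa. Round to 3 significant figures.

365 MPa

Spring index C = D/d = 10.3/1.4 = 7.3571
K_W = (4C−1)/(4C−4) + 0.615/C = 28.429/25.429 + 0.0836 = 1.2016
τ₀ = 8FD/(πd³) = 8·31.8·10.3/(π·1.4³) = 2620.32/8.6205 = 303.96 MPa
τ_max = K·τ₀ = 1.2016 × 303.96 = 365.23 MPa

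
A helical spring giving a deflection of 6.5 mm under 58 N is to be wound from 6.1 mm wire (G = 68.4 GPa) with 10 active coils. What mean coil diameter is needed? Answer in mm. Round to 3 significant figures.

51.0 mm

Required rate k = F/δ = 58/6.5 = 8.9231 N/mm
D = (Gd⁴/(8N_a·k))^(1/3) = (68.4×10³·6.1⁴/(8·10·8.9231))^(1/3)
  = (132669)^(1/3) = 51.0024 mm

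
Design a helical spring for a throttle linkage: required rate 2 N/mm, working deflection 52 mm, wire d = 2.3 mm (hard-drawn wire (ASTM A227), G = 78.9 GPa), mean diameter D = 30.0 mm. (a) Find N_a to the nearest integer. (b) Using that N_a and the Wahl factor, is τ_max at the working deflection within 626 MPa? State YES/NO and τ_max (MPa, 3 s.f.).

N_a = Gd⁴/(8D³k) = (78.9×10³)(2.3⁴)/(8·30.0³·2) = 5.111 → N_a = 5
Actual rate k = Gd⁴/(8D³·5) = 2.0444 N/mm
Working load F = kδ = 2.0444·52 = 106.31 N
C = 30.0/2.3 = 13.0435; K_W = (4C−1)/(4C−4)+0.615/C = 1.1094
τ_max = K_W·8FD/(πd³) = 1.1094·667.49 = 740.53 MPa
τ_max > 626 MPa → exceeds allowable

(a) 5 coils; (b) NO, τ_max = 741 MPa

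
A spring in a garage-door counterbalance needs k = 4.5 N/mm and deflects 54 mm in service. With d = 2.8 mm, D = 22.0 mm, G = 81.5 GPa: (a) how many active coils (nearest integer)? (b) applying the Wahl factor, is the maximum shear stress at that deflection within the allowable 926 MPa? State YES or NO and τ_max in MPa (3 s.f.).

N_a = Gd⁴/(8D³k) = (81.5×10³)(2.8⁴)/(8·22.0³·4.5) = 13.07 → N_a = 13
Actual rate k = Gd⁴/(8D³·13) = 4.5236 N/mm
Working load F = kδ = 4.5236·54 = 244.28 N
C = 22.0/2.8 = 7.8571; K_W = (4C−1)/(4C−4)+0.615/C = 1.1876
τ_max = K_W·8FD/(πd³) = 1.1876·623.41 = 740.39 MPa
τ_max ≤ 926 MPa → acceptable

(a) 13 coils; (b) YES, τ_max = 740 MPa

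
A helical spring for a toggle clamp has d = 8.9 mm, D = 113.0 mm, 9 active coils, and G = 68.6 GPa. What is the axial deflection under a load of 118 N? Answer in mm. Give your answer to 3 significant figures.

28.5 mm

k = Gd⁴/(8D³N_a) = (68.6×10³)(8.9⁴)/(8·113.0³·9) = 4.143 N/mm
δ = F/k = 118 / 4.143 = 28.482 mm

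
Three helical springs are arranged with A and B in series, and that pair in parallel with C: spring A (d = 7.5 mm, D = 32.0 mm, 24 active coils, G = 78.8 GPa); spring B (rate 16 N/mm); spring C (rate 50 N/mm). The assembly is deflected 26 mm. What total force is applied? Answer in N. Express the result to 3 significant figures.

1600 N

k_A = Gd⁴/(8D³N_a) = (78.8×10³)(7.5⁴)/(8·32.0³·24) = 39.63 N/mm
Springs A,B series: k_AB = 1/(1/39.63+1/16) = 11.398 N/mm; parallel with C: k_eq = 11.398+50 = 61.398 N/mm
F = k_eq·δ = 61.398·26 = 1596.4 N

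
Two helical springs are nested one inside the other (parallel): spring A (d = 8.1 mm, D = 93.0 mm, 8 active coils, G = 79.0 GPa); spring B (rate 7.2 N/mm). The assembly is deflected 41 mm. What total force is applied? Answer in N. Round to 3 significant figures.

k_A = Gd⁴/(8D³N_a) = (79.0×10³)(8.1⁴)/(8·93.0³·8) = 6.606 N/mm
Parallel: k_eq = 6.606 + 7.2 = 13.806 N/mm
F = k_eq·δ = 13.806·41 = 566.05 N

566 N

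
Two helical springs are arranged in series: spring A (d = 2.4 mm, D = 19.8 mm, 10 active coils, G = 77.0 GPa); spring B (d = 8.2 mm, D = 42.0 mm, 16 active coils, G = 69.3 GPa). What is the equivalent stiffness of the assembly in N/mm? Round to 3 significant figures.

3.66 N/mm

k_A = Gd⁴/(8D³N_a) = (77.0×10³)(2.4⁴)/(8·19.8³·10) = 4.1139 N/mm
k_B = Gd⁴/(8D³N_a) = (69.3×10³)(8.2⁴)/(8·42.0³·16) = 33.039 N/mm
Series: 1/k_eq = 1/4.1139 + 1/33.039 = 0.27335; k_eq = 3.6583 N/mm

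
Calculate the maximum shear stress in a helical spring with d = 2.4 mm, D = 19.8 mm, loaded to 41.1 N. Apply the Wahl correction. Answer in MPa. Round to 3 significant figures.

Spring index C = D/d = 19.8/2.4 = 8.2500
K_W = (4C−1)/(4C−4) + 0.615/C = 32.000/29.000 + 0.0745 = 1.1780
τ₀ = 8FD/(πd³) = 8·41.1·19.8/(π·2.4³) = 6510.24/43.429 = 149.9 MPa
τ_max = K·τ₀ = 1.1780 × 149.9 = 176.59 MPa

177 MPa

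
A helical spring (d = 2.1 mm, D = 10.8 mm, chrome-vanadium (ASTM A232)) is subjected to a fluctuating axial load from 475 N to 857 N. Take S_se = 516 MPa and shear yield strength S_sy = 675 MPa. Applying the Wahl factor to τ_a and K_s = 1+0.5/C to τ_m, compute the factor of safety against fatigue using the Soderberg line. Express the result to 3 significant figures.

0.215

C = D/d = 10.8/2.1 = 5.1429; K_W = (4C−1)/(4C−4)+0.615/C = 1.3006; K_s = 1+0.5/C = 1.0972
F_a = (F_max−F_min)/2 = 191 N; F_m = (F_max+F_min)/2 = 666 N
τ_a = K_W·8F_aD/(πd³) = 1.3006 × 567.2 = 737.72 MPa
τ_m = K_s·8F_mD/(πd³) = 1.0972 × 1977.8 = 2170.1 MPa
Soderberg: 1/n_f = τ_a/S_se + τ_m/S_sy = 737.72/516 + 2170.1/675 = 1.42968 + 3.21493 = 4.6446
n_f = 1/4.6446 = 0.2153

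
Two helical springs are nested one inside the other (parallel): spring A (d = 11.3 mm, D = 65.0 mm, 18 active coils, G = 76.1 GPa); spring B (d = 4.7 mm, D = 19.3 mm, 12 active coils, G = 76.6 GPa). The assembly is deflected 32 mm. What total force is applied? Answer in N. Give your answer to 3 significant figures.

2740 N

k_A = Gd⁴/(8D³N_a) = (76.1×10³)(11.3⁴)/(8·65.0³·18) = 31.376 N/mm
k_B = Gd⁴/(8D³N_a) = (76.6×10³)(4.7⁴)/(8·19.3³·12) = 54.16 N/mm
Parallel: k_eq = 31.376 + 54.16 = 85.536 N/mm
F = k_eq·δ = 85.536·32 = 2737.1 N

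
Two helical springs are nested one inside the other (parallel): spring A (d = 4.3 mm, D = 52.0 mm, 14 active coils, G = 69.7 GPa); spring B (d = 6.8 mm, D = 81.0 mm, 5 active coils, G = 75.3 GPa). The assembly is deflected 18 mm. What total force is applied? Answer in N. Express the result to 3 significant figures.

164 N

k_A = Gd⁴/(8D³N_a) = (69.7×10³)(4.3⁴)/(8·52.0³·14) = 1.5131 N/mm
k_B = Gd⁴/(8D³N_a) = (75.3×10³)(6.8⁴)/(8·81.0³·5) = 7.5738 N/mm
Parallel: k_eq = 1.5131 + 7.5738 = 9.087 N/mm
F = k_eq·δ = 9.087·18 = 163.57 N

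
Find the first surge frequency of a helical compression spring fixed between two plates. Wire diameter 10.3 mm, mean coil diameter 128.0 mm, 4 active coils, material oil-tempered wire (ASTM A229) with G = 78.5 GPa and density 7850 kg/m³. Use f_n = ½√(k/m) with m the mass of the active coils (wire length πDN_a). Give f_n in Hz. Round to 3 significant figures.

55.9 Hz

k = Gd⁴/(8D³N_a) = (78.5×10³)(10.3⁴)/(8·128.0³·4) = 13.166 N/mm = 13166 N/m
Wire length L = πDN_a = π·128.0·4 = 1608.5 mm
m = ρ·(πd²/4)·L = 7850 × 83.323×10⁻⁶ m² × 1.6085 m = 1.0521 kg
f_n = ½√(k/m) = 0.5·√(13166/1.0521) = 0.5·√(12514) = 55.932 Hz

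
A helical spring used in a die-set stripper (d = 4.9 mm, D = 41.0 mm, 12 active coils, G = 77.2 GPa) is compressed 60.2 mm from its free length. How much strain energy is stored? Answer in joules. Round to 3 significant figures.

k = Gd⁴/(8D³N_a) = (77.2×10³)(4.9⁴)/(8·41.0³·12) = 6.7263 N/mm
U = ½kδ² = 0.5 × 6.7263 × 60.2² = 12188 N·mm = 12.188 J

12.2 J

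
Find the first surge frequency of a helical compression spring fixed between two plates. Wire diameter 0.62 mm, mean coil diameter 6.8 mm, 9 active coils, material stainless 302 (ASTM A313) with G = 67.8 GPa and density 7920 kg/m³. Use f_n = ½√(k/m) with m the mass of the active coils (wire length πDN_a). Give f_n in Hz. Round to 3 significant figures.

491 Hz

k = Gd⁴/(8D³N_a) = (67.8×10³)(0.62⁴)/(8·6.8³·9) = 0.44252 N/mm = 442.52 N/m
Wire length L = πDN_a = π·6.8·9 = 192.27 mm
m = ρ·(πd²/4)·L = 7920 × 0.30191×10⁻⁶ m² × 0.19227 m = 0.00045973 kg
f_n = ½√(k/m) = 0.5·√(442.52/0.00045973) = 0.5·√(9.6258e+05) = 490.56 Hz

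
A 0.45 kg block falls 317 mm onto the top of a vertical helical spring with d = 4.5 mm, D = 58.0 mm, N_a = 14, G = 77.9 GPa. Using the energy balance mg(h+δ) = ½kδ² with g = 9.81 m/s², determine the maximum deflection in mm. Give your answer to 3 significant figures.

46.9 mm

k = Gd⁴/(8D³N_a) = (77.9×10³)(4.5⁴)/(8·58.0³·14) = 1.4618 N/mm
W = mg = 0.45 × 9.81 = 4.4145 N
½kδ² − Wδ − Wh = 0 → δ = (W + √(W² + 2kWh))/k
δ = (4.4145 + √(19.488 + 4091.25))/1.4618 = (4.4145 + 64.115)/1.4618 = 46.881 mm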